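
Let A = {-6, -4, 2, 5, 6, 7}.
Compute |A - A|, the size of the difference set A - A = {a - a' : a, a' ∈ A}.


A - A = {a - a' : a, a' ∈ A}; |A| = 6.
Bounds: 2|A|-1 ≤ |A - A| ≤ |A|² - |A| + 1, i.e. 11 ≤ |A - A| ≤ 31.
Note: 0 ∈ A - A always (from a - a). The set is symmetric: if d ∈ A - A then -d ∈ A - A.
Enumerate nonzero differences d = a - a' with a > a' (then include -d):
Positive differences: {1, 2, 3, 4, 5, 6, 8, 9, 10, 11, 12, 13}
Full difference set: {0} ∪ (positive diffs) ∪ (negative diffs).
|A - A| = 1 + 2·12 = 25 (matches direct enumeration: 25).

|A - A| = 25


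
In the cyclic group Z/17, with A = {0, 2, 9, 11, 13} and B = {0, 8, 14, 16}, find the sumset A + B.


Work in Z/17Z: reduce every sum a + b modulo 17.
Enumerate all 20 pairs:
a = 0: 0+0=0, 0+8=8, 0+14=14, 0+16=16
a = 2: 2+0=2, 2+8=10, 2+14=16, 2+16=1
a = 9: 9+0=9, 9+8=0, 9+14=6, 9+16=8
a = 11: 11+0=11, 11+8=2, 11+14=8, 11+16=10
a = 13: 13+0=13, 13+8=4, 13+14=10, 13+16=12
Distinct residues collected: {0, 1, 2, 4, 6, 8, 9, 10, 11, 12, 13, 14, 16}
|A + B| = 13 (out of 17 total residues).

A + B = {0, 1, 2, 4, 6, 8, 9, 10, 11, 12, 13, 14, 16}


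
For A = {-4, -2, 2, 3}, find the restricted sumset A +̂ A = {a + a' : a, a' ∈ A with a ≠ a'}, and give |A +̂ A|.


Restricted sumset: A +̂ A = {a + a' : a ∈ A, a' ∈ A, a ≠ a'}.
Equivalently, take A + A and drop any sum 2a that is achievable ONLY as a + a for a ∈ A (i.e. sums representable only with equal summands).
Enumerate pairs (a, a') with a < a' (symmetric, so each unordered pair gives one sum; this covers all a ≠ a'):
  -4 + -2 = -6
  -4 + 2 = -2
  -4 + 3 = -1
  -2 + 2 = 0
  -2 + 3 = 1
  2 + 3 = 5
Collected distinct sums: {-6, -2, -1, 0, 1, 5}
|A +̂ A| = 6
(Reference bound: |A +̂ A| ≥ 2|A| - 3 for |A| ≥ 2, with |A| = 4 giving ≥ 5.)

|A +̂ A| = 6


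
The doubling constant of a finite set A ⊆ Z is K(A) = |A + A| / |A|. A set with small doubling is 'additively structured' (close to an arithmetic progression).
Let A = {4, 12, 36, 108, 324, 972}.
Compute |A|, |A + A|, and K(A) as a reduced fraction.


|A| = 6.
Compute A + A by enumerating all 36 pairs.
A + A = {8, 16, 24, 40, 48, 72, 112, 120, 144, 216, 328, 336, 360, 432, 648, 976, 984, 1008, 1080, 1296, 1944}, so |A + A| = 21.
K = |A + A| / |A| = 21/6 = 7/2 ≈ 3.5000.
Reference: AP of size 6 gives K = 11/6 ≈ 1.8333; a fully generic set of size 6 gives K ≈ 3.5000.

|A| = 6, |A + A| = 21, K = 21/6 = 7/2.


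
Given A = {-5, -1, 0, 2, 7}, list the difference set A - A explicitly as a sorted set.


A - A = {a - a' : a, a' ∈ A}.
Compute a - a' for each ordered pair (a, a'):
a = -5: -5--5=0, -5--1=-4, -5-0=-5, -5-2=-7, -5-7=-12
a = -1: -1--5=4, -1--1=0, -1-0=-1, -1-2=-3, -1-7=-8
a = 0: 0--5=5, 0--1=1, 0-0=0, 0-2=-2, 0-7=-7
a = 2: 2--5=7, 2--1=3, 2-0=2, 2-2=0, 2-7=-5
a = 7: 7--5=12, 7--1=8, 7-0=7, 7-2=5, 7-7=0
Collecting distinct values (and noting 0 appears from a-a):
A - A = {-12, -8, -7, -5, -4, -3, -2, -1, 0, 1, 2, 3, 4, 5, 7, 8, 12}
|A - A| = 17

A - A = {-12, -8, -7, -5, -4, -3, -2, -1, 0, 1, 2, 3, 4, 5, 7, 8, 12}


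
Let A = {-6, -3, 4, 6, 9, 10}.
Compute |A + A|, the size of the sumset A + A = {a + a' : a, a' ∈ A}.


A + A = {a + a' : a, a' ∈ A}; |A| = 6.
General bounds: 2|A| - 1 ≤ |A + A| ≤ |A|(|A|+1)/2, i.e. 11 ≤ |A + A| ≤ 21.
Lower bound 2|A|-1 is attained iff A is an arithmetic progression.
Enumerate sums a + a' for a ≤ a' (symmetric, so this suffices):
a = -6: -6+-6=-12, -6+-3=-9, -6+4=-2, -6+6=0, -6+9=3, -6+10=4
a = -3: -3+-3=-6, -3+4=1, -3+6=3, -3+9=6, -3+10=7
a = 4: 4+4=8, 4+6=10, 4+9=13, 4+10=14
a = 6: 6+6=12, 6+9=15, 6+10=16
a = 9: 9+9=18, 9+10=19
a = 10: 10+10=20
Distinct sums: {-12, -9, -6, -2, 0, 1, 3, 4, 6, 7, 8, 10, 12, 13, 14, 15, 16, 18, 19, 20}
|A + A| = 20

|A + A| = 20


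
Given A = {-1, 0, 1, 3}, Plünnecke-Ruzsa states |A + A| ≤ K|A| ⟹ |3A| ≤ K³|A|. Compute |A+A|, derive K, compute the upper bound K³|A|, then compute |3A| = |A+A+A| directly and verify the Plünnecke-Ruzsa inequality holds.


|A| = 4.
Step 1: Compute A + A by enumerating all 16 pairs.
A + A = {-2, -1, 0, 1, 2, 3, 4, 6}, so |A + A| = 8.
Step 2: Doubling constant K = |A + A|/|A| = 8/4 = 8/4 ≈ 2.0000.
Step 3: Plünnecke-Ruzsa gives |3A| ≤ K³·|A| = (2.0000)³ · 4 ≈ 32.0000.
Step 4: Compute 3A = A + A + A directly by enumerating all triples (a,b,c) ∈ A³; |3A| = 12.
Step 5: Check 12 ≤ 32.0000? Yes ✓.

K = 8/4, Plünnecke-Ruzsa bound K³|A| ≈ 32.0000, |3A| = 12, inequality holds.


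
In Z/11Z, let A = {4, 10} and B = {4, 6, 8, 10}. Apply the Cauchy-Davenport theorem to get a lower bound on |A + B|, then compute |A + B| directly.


Cauchy-Davenport: |A + B| ≥ min(p, |A| + |B| - 1) for A, B nonempty in Z/pZ.
|A| = 2, |B| = 4, p = 11.
CD lower bound = min(11, 2 + 4 - 1) = min(11, 5) = 5.
Compute A + B mod 11 directly:
a = 4: 4+4=8, 4+6=10, 4+8=1, 4+10=3
a = 10: 10+4=3, 10+6=5, 10+8=7, 10+10=9
A + B = {1, 3, 5, 7, 8, 9, 10}, so |A + B| = 7.
Verify: 7 ≥ 5? Yes ✓.

CD lower bound = 5, actual |A + B| = 7.


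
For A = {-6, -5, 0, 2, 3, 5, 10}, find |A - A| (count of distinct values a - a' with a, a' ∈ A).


A - A = {a - a' : a, a' ∈ A}; |A| = 7.
Bounds: 2|A|-1 ≤ |A - A| ≤ |A|² - |A| + 1, i.e. 13 ≤ |A - A| ≤ 43.
Note: 0 ∈ A - A always (from a - a). The set is symmetric: if d ∈ A - A then -d ∈ A - A.
Enumerate nonzero differences d = a - a' with a > a' (then include -d):
Positive differences: {1, 2, 3, 5, 6, 7, 8, 9, 10, 11, 15, 16}
Full difference set: {0} ∪ (positive diffs) ∪ (negative diffs).
|A - A| = 1 + 2·12 = 25 (matches direct enumeration: 25).

|A - A| = 25


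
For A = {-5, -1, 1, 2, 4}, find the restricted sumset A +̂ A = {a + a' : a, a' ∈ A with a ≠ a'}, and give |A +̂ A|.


Restricted sumset: A +̂ A = {a + a' : a ∈ A, a' ∈ A, a ≠ a'}.
Equivalently, take A + A and drop any sum 2a that is achievable ONLY as a + a for a ∈ A (i.e. sums representable only with equal summands).
Enumerate pairs (a, a') with a < a' (symmetric, so each unordered pair gives one sum; this covers all a ≠ a'):
  -5 + -1 = -6
  -5 + 1 = -4
  -5 + 2 = -3
  -5 + 4 = -1
  -1 + 1 = 0
  -1 + 2 = 1
  -1 + 4 = 3
  1 + 2 = 3
  1 + 4 = 5
  2 + 4 = 6
Collected distinct sums: {-6, -4, -3, -1, 0, 1, 3, 5, 6}
|A +̂ A| = 9
(Reference bound: |A +̂ A| ≥ 2|A| - 3 for |A| ≥ 2, with |A| = 5 giving ≥ 7.)

|A +̂ A| = 9


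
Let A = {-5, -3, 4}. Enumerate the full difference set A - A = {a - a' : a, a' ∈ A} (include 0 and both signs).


A - A = {a - a' : a, a' ∈ A}.
Compute a - a' for each ordered pair (a, a'):
a = -5: -5--5=0, -5--3=-2, -5-4=-9
a = -3: -3--5=2, -3--3=0, -3-4=-7
a = 4: 4--5=9, 4--3=7, 4-4=0
Collecting distinct values (and noting 0 appears from a-a):
A - A = {-9, -7, -2, 0, 2, 7, 9}
|A - A| = 7

A - A = {-9, -7, -2, 0, 2, 7, 9}


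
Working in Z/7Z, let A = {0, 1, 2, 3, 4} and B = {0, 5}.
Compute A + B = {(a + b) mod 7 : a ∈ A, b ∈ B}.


Work in Z/7Z: reduce every sum a + b modulo 7.
Enumerate all 10 pairs:
a = 0: 0+0=0, 0+5=5
a = 1: 1+0=1, 1+5=6
a = 2: 2+0=2, 2+5=0
a = 3: 3+0=3, 3+5=1
a = 4: 4+0=4, 4+5=2
Distinct residues collected: {0, 1, 2, 3, 4, 5, 6}
|A + B| = 7 (out of 7 total residues).

A + B = {0, 1, 2, 3, 4, 5, 6}


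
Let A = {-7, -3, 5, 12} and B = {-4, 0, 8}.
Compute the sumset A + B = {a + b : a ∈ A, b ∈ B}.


A + B = {a + b : a ∈ A, b ∈ B}.
Enumerate all |A|·|B| = 4·3 = 12 pairs (a, b) and collect distinct sums.
a = -7: -7+-4=-11, -7+0=-7, -7+8=1
a = -3: -3+-4=-7, -3+0=-3, -3+8=5
a = 5: 5+-4=1, 5+0=5, 5+8=13
a = 12: 12+-4=8, 12+0=12, 12+8=20
Collecting distinct sums: A + B = {-11, -7, -3, 1, 5, 8, 12, 13, 20}
|A + B| = 9

A + B = {-11, -7, -3, 1, 5, 8, 12, 13, 20}


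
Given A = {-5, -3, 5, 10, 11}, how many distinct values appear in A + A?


A + A = {a + a' : a, a' ∈ A}; |A| = 5.
General bounds: 2|A| - 1 ≤ |A + A| ≤ |A|(|A|+1)/2, i.e. 9 ≤ |A + A| ≤ 15.
Lower bound 2|A|-1 is attained iff A is an arithmetic progression.
Enumerate sums a + a' for a ≤ a' (symmetric, so this suffices):
a = -5: -5+-5=-10, -5+-3=-8, -5+5=0, -5+10=5, -5+11=6
a = -3: -3+-3=-6, -3+5=2, -3+10=7, -3+11=8
a = 5: 5+5=10, 5+10=15, 5+11=16
a = 10: 10+10=20, 10+11=21
a = 11: 11+11=22
Distinct sums: {-10, -8, -6, 0, 2, 5, 6, 7, 8, 10, 15, 16, 20, 21, 22}
|A + A| = 15

|A + A| = 15


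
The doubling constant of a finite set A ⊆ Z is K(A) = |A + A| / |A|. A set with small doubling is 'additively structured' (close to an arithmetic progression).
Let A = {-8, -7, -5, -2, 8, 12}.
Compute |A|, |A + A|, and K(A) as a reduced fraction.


|A| = 6.
Compute A + A by enumerating all 36 pairs.
A + A = {-16, -15, -14, -13, -12, -10, -9, -7, -4, 0, 1, 3, 4, 5, 6, 7, 10, 16, 20, 24}, so |A + A| = 20.
K = |A + A| / |A| = 20/6 = 10/3 ≈ 3.3333.
Reference: AP of size 6 gives K = 11/6 ≈ 1.8333; a fully generic set of size 6 gives K ≈ 3.5000.

|A| = 6, |A + A| = 20, K = 20/6 = 10/3.


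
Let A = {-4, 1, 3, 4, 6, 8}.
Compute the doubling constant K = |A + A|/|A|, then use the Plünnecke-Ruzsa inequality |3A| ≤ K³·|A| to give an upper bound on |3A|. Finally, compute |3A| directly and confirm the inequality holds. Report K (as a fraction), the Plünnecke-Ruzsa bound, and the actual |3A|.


|A| = 6.
Step 1: Compute A + A by enumerating all 36 pairs.
A + A = {-8, -3, -1, 0, 2, 4, 5, 6, 7, 8, 9, 10, 11, 12, 14, 16}, so |A + A| = 16.
Step 2: Doubling constant K = |A + A|/|A| = 16/6 = 16/6 ≈ 2.6667.
Step 3: Plünnecke-Ruzsa gives |3A| ≤ K³·|A| = (2.6667)³ · 6 ≈ 113.7778.
Step 4: Compute 3A = A + A + A directly by enumerating all triples (a,b,c) ∈ A³; |3A| = 28.
Step 5: Check 28 ≤ 113.7778? Yes ✓.

K = 16/6, Plünnecke-Ruzsa bound K³|A| ≈ 113.7778, |3A| = 28, inequality holds.


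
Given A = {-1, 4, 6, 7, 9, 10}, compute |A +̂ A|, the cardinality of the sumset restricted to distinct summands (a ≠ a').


Restricted sumset: A +̂ A = {a + a' : a ∈ A, a' ∈ A, a ≠ a'}.
Equivalently, take A + A and drop any sum 2a that is achievable ONLY as a + a for a ∈ A (i.e. sums representable only with equal summands).
Enumerate pairs (a, a') with a < a' (symmetric, so each unordered pair gives one sum; this covers all a ≠ a'):
  -1 + 4 = 3
  -1 + 6 = 5
  -1 + 7 = 6
  -1 + 9 = 8
  -1 + 10 = 9
  4 + 6 = 10
  4 + 7 = 11
  4 + 9 = 13
  4 + 10 = 14
  6 + 7 = 13
  6 + 9 = 15
  6 + 10 = 16
  7 + 9 = 16
  7 + 10 = 17
  9 + 10 = 19
Collected distinct sums: {3, 5, 6, 8, 9, 10, 11, 13, 14, 15, 16, 17, 19}
|A +̂ A| = 13
(Reference bound: |A +̂ A| ≥ 2|A| - 3 for |A| ≥ 2, with |A| = 6 giving ≥ 9.)

|A +̂ A| = 13


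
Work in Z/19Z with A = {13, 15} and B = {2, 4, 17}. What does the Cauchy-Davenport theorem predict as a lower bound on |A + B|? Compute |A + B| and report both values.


Cauchy-Davenport: |A + B| ≥ min(p, |A| + |B| - 1) for A, B nonempty in Z/pZ.
|A| = 2, |B| = 3, p = 19.
CD lower bound = min(19, 2 + 3 - 1) = min(19, 4) = 4.
Compute A + B mod 19 directly:
a = 13: 13+2=15, 13+4=17, 13+17=11
a = 15: 15+2=17, 15+4=0, 15+17=13
A + B = {0, 11, 13, 15, 17}, so |A + B| = 5.
Verify: 5 ≥ 4? Yes ✓.

CD lower bound = 4, actual |A + B| = 5.


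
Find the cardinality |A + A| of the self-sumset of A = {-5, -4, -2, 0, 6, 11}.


A + A = {a + a' : a, a' ∈ A}; |A| = 6.
General bounds: 2|A| - 1 ≤ |A + A| ≤ |A|(|A|+1)/2, i.e. 11 ≤ |A + A| ≤ 21.
Lower bound 2|A|-1 is attained iff A is an arithmetic progression.
Enumerate sums a + a' for a ≤ a' (symmetric, so this suffices):
a = -5: -5+-5=-10, -5+-4=-9, -5+-2=-7, -5+0=-5, -5+6=1, -5+11=6
a = -4: -4+-4=-8, -4+-2=-6, -4+0=-4, -4+6=2, -4+11=7
a = -2: -2+-2=-4, -2+0=-2, -2+6=4, -2+11=9
a = 0: 0+0=0, 0+6=6, 0+11=11
a = 6: 6+6=12, 6+11=17
a = 11: 11+11=22
Distinct sums: {-10, -9, -8, -7, -6, -5, -4, -2, 0, 1, 2, 4, 6, 7, 9, 11, 12, 17, 22}
|A + A| = 19

|A + A| = 19


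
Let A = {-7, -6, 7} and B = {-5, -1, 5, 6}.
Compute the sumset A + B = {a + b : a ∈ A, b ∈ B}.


A + B = {a + b : a ∈ A, b ∈ B}.
Enumerate all |A|·|B| = 3·4 = 12 pairs (a, b) and collect distinct sums.
a = -7: -7+-5=-12, -7+-1=-8, -7+5=-2, -7+6=-1
a = -6: -6+-5=-11, -6+-1=-7, -6+5=-1, -6+6=0
a = 7: 7+-5=2, 7+-1=6, 7+5=12, 7+6=13
Collecting distinct sums: A + B = {-12, -11, -8, -7, -2, -1, 0, 2, 6, 12, 13}
|A + B| = 11

A + B = {-12, -11, -8, -7, -2, -1, 0, 2, 6, 12, 13}


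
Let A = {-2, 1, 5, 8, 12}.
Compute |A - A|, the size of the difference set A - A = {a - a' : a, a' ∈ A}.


A - A = {a - a' : a, a' ∈ A}; |A| = 5.
Bounds: 2|A|-1 ≤ |A - A| ≤ |A|² - |A| + 1, i.e. 9 ≤ |A - A| ≤ 21.
Note: 0 ∈ A - A always (from a - a). The set is symmetric: if d ∈ A - A then -d ∈ A - A.
Enumerate nonzero differences d = a - a' with a > a' (then include -d):
Positive differences: {3, 4, 7, 10, 11, 14}
Full difference set: {0} ∪ (positive diffs) ∪ (negative diffs).
|A - A| = 1 + 2·6 = 13 (matches direct enumeration: 13).

|A - A| = 13


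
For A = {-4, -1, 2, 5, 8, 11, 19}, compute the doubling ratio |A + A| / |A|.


|A| = 7.
Compute A + A by enumerating all 49 pairs.
A + A = {-8, -5, -2, 1, 4, 7, 10, 13, 15, 16, 18, 19, 21, 22, 24, 27, 30, 38}, so |A + A| = 18.
K = |A + A| / |A| = 18/7 (already in lowest terms) ≈ 2.5714.
Reference: AP of size 7 gives K = 13/7 ≈ 1.8571; a fully generic set of size 7 gives K ≈ 4.0000.

|A| = 7, |A + A| = 18, K = 18/7.


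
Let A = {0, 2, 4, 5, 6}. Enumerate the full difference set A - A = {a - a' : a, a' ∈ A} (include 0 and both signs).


A - A = {a - a' : a, a' ∈ A}.
Compute a - a' for each ordered pair (a, a'):
a = 0: 0-0=0, 0-2=-2, 0-4=-4, 0-5=-5, 0-6=-6
a = 2: 2-0=2, 2-2=0, 2-4=-2, 2-5=-3, 2-6=-4
a = 4: 4-0=4, 4-2=2, 4-4=0, 4-5=-1, 4-6=-2
a = 5: 5-0=5, 5-2=3, 5-4=1, 5-5=0, 5-6=-1
a = 6: 6-0=6, 6-2=4, 6-4=2, 6-5=1, 6-6=0
Collecting distinct values (and noting 0 appears from a-a):
A - A = {-6, -5, -4, -3, -2, -1, 0, 1, 2, 3, 4, 5, 6}
|A - A| = 13

A - A = {-6, -5, -4, -3, -2, -1, 0, 1, 2, 3, 4, 5, 6}


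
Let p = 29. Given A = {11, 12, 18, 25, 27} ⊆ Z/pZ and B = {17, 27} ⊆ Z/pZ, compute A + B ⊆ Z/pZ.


Work in Z/29Z: reduce every sum a + b modulo 29.
Enumerate all 10 pairs:
a = 11: 11+17=28, 11+27=9
a = 12: 12+17=0, 12+27=10
a = 18: 18+17=6, 18+27=16
a = 25: 25+17=13, 25+27=23
a = 27: 27+17=15, 27+27=25
Distinct residues collected: {0, 6, 9, 10, 13, 15, 16, 23, 25, 28}
|A + B| = 10 (out of 29 total residues).

A + B = {0, 6, 9, 10, 13, 15, 16, 23, 25, 28}


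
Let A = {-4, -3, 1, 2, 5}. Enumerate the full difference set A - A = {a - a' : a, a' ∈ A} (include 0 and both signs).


A - A = {a - a' : a, a' ∈ A}.
Compute a - a' for each ordered pair (a, a'):
a = -4: -4--4=0, -4--3=-1, -4-1=-5, -4-2=-6, -4-5=-9
a = -3: -3--4=1, -3--3=0, -3-1=-4, -3-2=-5, -3-5=-8
a = 1: 1--4=5, 1--3=4, 1-1=0, 1-2=-1, 1-5=-4
a = 2: 2--4=6, 2--3=5, 2-1=1, 2-2=0, 2-5=-3
a = 5: 5--4=9, 5--3=8, 5-1=4, 5-2=3, 5-5=0
Collecting distinct values (and noting 0 appears from a-a):
A - A = {-9, -8, -6, -5, -4, -3, -1, 0, 1, 3, 4, 5, 6, 8, 9}
|A - A| = 15

A - A = {-9, -8, -6, -5, -4, -3, -1, 0, 1, 3, 4, 5, 6, 8, 9}


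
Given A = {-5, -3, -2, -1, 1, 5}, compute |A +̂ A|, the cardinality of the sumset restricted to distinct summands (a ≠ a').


Restricted sumset: A +̂ A = {a + a' : a ∈ A, a' ∈ A, a ≠ a'}.
Equivalently, take A + A and drop any sum 2a that is achievable ONLY as a + a for a ∈ A (i.e. sums representable only with equal summands).
Enumerate pairs (a, a') with a < a' (symmetric, so each unordered pair gives one sum; this covers all a ≠ a'):
  -5 + -3 = -8
  -5 + -2 = -7
  -5 + -1 = -6
  -5 + 1 = -4
  -5 + 5 = 0
  -3 + -2 = -5
  -3 + -1 = -4
  -3 + 1 = -2
  -3 + 5 = 2
  -2 + -1 = -3
  -2 + 1 = -1
  -2 + 5 = 3
  -1 + 1 = 0
  -1 + 5 = 4
  1 + 5 = 6
Collected distinct sums: {-8, -7, -6, -5, -4, -3, -2, -1, 0, 2, 3, 4, 6}
|A +̂ A| = 13
(Reference bound: |A +̂ A| ≥ 2|A| - 3 for |A| ≥ 2, with |A| = 6 giving ≥ 9.)

|A +̂ A| = 13


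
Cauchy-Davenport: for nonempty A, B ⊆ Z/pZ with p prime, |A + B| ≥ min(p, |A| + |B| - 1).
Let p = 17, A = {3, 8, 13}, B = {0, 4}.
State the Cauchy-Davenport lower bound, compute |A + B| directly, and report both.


Cauchy-Davenport: |A + B| ≥ min(p, |A| + |B| - 1) for A, B nonempty in Z/pZ.
|A| = 3, |B| = 2, p = 17.
CD lower bound = min(17, 3 + 2 - 1) = min(17, 4) = 4.
Compute A + B mod 17 directly:
a = 3: 3+0=3, 3+4=7
a = 8: 8+0=8, 8+4=12
a = 13: 13+0=13, 13+4=0
A + B = {0, 3, 7, 8, 12, 13}, so |A + B| = 6.
Verify: 6 ≥ 4? Yes ✓.

CD lower bound = 4, actual |A + B| = 6.


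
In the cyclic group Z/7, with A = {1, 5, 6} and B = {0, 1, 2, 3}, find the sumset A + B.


Work in Z/7Z: reduce every sum a + b modulo 7.
Enumerate all 12 pairs:
a = 1: 1+0=1, 1+1=2, 1+2=3, 1+3=4
a = 5: 5+0=5, 5+1=6, 5+2=0, 5+3=1
a = 6: 6+0=6, 6+1=0, 6+2=1, 6+3=2
Distinct residues collected: {0, 1, 2, 3, 4, 5, 6}
|A + B| = 7 (out of 7 total residues).

A + B = {0, 1, 2, 3, 4, 5, 6}


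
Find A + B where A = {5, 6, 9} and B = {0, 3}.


A + B = {a + b : a ∈ A, b ∈ B}.
Enumerate all |A|·|B| = 3·2 = 6 pairs (a, b) and collect distinct sums.
a = 5: 5+0=5, 5+3=8
a = 6: 6+0=6, 6+3=9
a = 9: 9+0=9, 9+3=12
Collecting distinct sums: A + B = {5, 6, 8, 9, 12}
|A + B| = 5

A + B = {5, 6, 8, 9, 12}


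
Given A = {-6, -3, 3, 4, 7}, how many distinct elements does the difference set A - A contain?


A - A = {a - a' : a, a' ∈ A}; |A| = 5.
Bounds: 2|A|-1 ≤ |A - A| ≤ |A|² - |A| + 1, i.e. 9 ≤ |A - A| ≤ 21.
Note: 0 ∈ A - A always (from a - a). The set is symmetric: if d ∈ A - A then -d ∈ A - A.
Enumerate nonzero differences d = a - a' with a > a' (then include -d):
Positive differences: {1, 3, 4, 6, 7, 9, 10, 13}
Full difference set: {0} ∪ (positive diffs) ∪ (negative diffs).
|A - A| = 1 + 2·8 = 17 (matches direct enumeration: 17).

|A - A| = 17


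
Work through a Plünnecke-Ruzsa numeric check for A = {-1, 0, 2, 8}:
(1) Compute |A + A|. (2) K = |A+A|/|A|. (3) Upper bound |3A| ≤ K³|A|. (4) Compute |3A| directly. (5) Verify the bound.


|A| = 4.
Step 1: Compute A + A by enumerating all 16 pairs.
A + A = {-2, -1, 0, 1, 2, 4, 7, 8, 10, 16}, so |A + A| = 10.
Step 2: Doubling constant K = |A + A|/|A| = 10/4 = 10/4 ≈ 2.5000.
Step 3: Plünnecke-Ruzsa gives |3A| ≤ K³·|A| = (2.5000)³ · 4 ≈ 62.5000.
Step 4: Compute 3A = A + A + A directly by enumerating all triples (a,b,c) ∈ A³; |3A| = 18.
Step 5: Check 18 ≤ 62.5000? Yes ✓.

K = 10/4, Plünnecke-Ruzsa bound K³|A| ≈ 62.5000, |3A| = 18, inequality holds.


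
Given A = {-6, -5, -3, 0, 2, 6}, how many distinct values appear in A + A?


A + A = {a + a' : a, a' ∈ A}; |A| = 6.
General bounds: 2|A| - 1 ≤ |A + A| ≤ |A|(|A|+1)/2, i.e. 11 ≤ |A + A| ≤ 21.
Lower bound 2|A|-1 is attained iff A is an arithmetic progression.
Enumerate sums a + a' for a ≤ a' (symmetric, so this suffices):
a = -6: -6+-6=-12, -6+-5=-11, -6+-3=-9, -6+0=-6, -6+2=-4, -6+6=0
a = -5: -5+-5=-10, -5+-3=-8, -5+0=-5, -5+2=-3, -5+6=1
a = -3: -3+-3=-6, -3+0=-3, -3+2=-1, -3+6=3
a = 0: 0+0=0, 0+2=2, 0+6=6
a = 2: 2+2=4, 2+6=8
a = 6: 6+6=12
Distinct sums: {-12, -11, -10, -9, -8, -6, -5, -4, -3, -1, 0, 1, 2, 3, 4, 6, 8, 12}
|A + A| = 18

|A + A| = 18


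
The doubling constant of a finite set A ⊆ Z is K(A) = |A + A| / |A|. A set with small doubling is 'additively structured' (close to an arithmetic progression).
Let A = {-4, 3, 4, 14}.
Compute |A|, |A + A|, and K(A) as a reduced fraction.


|A| = 4.
Compute A + A by enumerating all 16 pairs.
A + A = {-8, -1, 0, 6, 7, 8, 10, 17, 18, 28}, so |A + A| = 10.
K = |A + A| / |A| = 10/4 = 5/2 ≈ 2.5000.
Reference: AP of size 4 gives K = 7/4 ≈ 1.7500; a fully generic set of size 4 gives K ≈ 2.5000.

|A| = 4, |A + A| = 10, K = 10/4 = 5/2.


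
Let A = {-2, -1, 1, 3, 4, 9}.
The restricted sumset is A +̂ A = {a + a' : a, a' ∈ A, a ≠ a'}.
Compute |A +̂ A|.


Restricted sumset: A +̂ A = {a + a' : a ∈ A, a' ∈ A, a ≠ a'}.
Equivalently, take A + A and drop any sum 2a that is achievable ONLY as a + a for a ∈ A (i.e. sums representable only with equal summands).
Enumerate pairs (a, a') with a < a' (symmetric, so each unordered pair gives one sum; this covers all a ≠ a'):
  -2 + -1 = -3
  -2 + 1 = -1
  -2 + 3 = 1
  -2 + 4 = 2
  -2 + 9 = 7
  -1 + 1 = 0
  -1 + 3 = 2
  -1 + 4 = 3
  -1 + 9 = 8
  1 + 3 = 4
  1 + 4 = 5
  1 + 9 = 10
  3 + 4 = 7
  3 + 9 = 12
  4 + 9 = 13
Collected distinct sums: {-3, -1, 0, 1, 2, 3, 4, 5, 7, 8, 10, 12, 13}
|A +̂ A| = 13
(Reference bound: |A +̂ A| ≥ 2|A| - 3 for |A| ≥ 2, with |A| = 6 giving ≥ 9.)

|A +̂ A| = 13


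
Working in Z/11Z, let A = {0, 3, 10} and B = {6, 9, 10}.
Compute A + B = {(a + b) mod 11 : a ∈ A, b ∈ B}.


Work in Z/11Z: reduce every sum a + b modulo 11.
Enumerate all 9 pairs:
a = 0: 0+6=6, 0+9=9, 0+10=10
a = 3: 3+6=9, 3+9=1, 3+10=2
a = 10: 10+6=5, 10+9=8, 10+10=9
Distinct residues collected: {1, 2, 5, 6, 8, 9, 10}
|A + B| = 7 (out of 11 total residues).

A + B = {1, 2, 5, 6, 8, 9, 10}


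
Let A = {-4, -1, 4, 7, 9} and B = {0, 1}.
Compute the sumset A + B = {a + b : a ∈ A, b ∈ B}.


A + B = {a + b : a ∈ A, b ∈ B}.
Enumerate all |A|·|B| = 5·2 = 10 pairs (a, b) and collect distinct sums.
a = -4: -4+0=-4, -4+1=-3
a = -1: -1+0=-1, -1+1=0
a = 4: 4+0=4, 4+1=5
a = 7: 7+0=7, 7+1=8
a = 9: 9+0=9, 9+1=10
Collecting distinct sums: A + B = {-4, -3, -1, 0, 4, 5, 7, 8, 9, 10}
|A + B| = 10

A + B = {-4, -3, -1, 0, 4, 5, 7, 8, 9, 10}


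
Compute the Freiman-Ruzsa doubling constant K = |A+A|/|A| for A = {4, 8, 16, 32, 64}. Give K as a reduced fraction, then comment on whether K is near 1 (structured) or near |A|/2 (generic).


|A| = 5.
Compute A + A by enumerating all 25 pairs.
A + A = {8, 12, 16, 20, 24, 32, 36, 40, 48, 64, 68, 72, 80, 96, 128}, so |A + A| = 15.
K = |A + A| / |A| = 15/5 = 3/1 ≈ 3.0000.
Reference: AP of size 5 gives K = 9/5 ≈ 1.8000; a fully generic set of size 5 gives K ≈ 3.0000.

|A| = 5, |A + A| = 15, K = 15/5 = 3/1.


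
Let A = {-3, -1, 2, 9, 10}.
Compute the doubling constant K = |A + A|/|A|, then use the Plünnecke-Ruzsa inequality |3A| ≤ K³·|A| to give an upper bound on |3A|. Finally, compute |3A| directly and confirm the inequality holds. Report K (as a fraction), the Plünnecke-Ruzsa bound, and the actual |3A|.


|A| = 5.
Step 1: Compute A + A by enumerating all 25 pairs.
A + A = {-6, -4, -2, -1, 1, 4, 6, 7, 8, 9, 11, 12, 18, 19, 20}, so |A + A| = 15.
Step 2: Doubling constant K = |A + A|/|A| = 15/5 = 15/5 ≈ 3.0000.
Step 3: Plünnecke-Ruzsa gives |3A| ≤ K³·|A| = (3.0000)³ · 5 ≈ 135.0000.
Step 4: Compute 3A = A + A + A directly by enumerating all triples (a,b,c) ∈ A³; |3A| = 31.
Step 5: Check 31 ≤ 135.0000? Yes ✓.

K = 15/5, Plünnecke-Ruzsa bound K³|A| ≈ 135.0000, |3A| = 31, inequality holds.


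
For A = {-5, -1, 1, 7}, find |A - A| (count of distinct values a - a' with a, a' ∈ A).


A - A = {a - a' : a, a' ∈ A}; |A| = 4.
Bounds: 2|A|-1 ≤ |A - A| ≤ |A|² - |A| + 1, i.e. 7 ≤ |A - A| ≤ 13.
Note: 0 ∈ A - A always (from a - a). The set is symmetric: if d ∈ A - A then -d ∈ A - A.
Enumerate nonzero differences d = a - a' with a > a' (then include -d):
Positive differences: {2, 4, 6, 8, 12}
Full difference set: {0} ∪ (positive diffs) ∪ (negative diffs).
|A - A| = 1 + 2·5 = 11 (matches direct enumeration: 11).

|A - A| = 11


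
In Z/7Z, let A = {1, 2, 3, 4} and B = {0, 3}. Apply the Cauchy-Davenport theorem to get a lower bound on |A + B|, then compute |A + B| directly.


Cauchy-Davenport: |A + B| ≥ min(p, |A| + |B| - 1) for A, B nonempty in Z/pZ.
|A| = 4, |B| = 2, p = 7.
CD lower bound = min(7, 4 + 2 - 1) = min(7, 5) = 5.
Compute A + B mod 7 directly:
a = 1: 1+0=1, 1+3=4
a = 2: 2+0=2, 2+3=5
a = 3: 3+0=3, 3+3=6
a = 4: 4+0=4, 4+3=0
A + B = {0, 1, 2, 3, 4, 5, 6}, so |A + B| = 7.
Verify: 7 ≥ 5? Yes ✓.

CD lower bound = 5, actual |A + B| = 7.


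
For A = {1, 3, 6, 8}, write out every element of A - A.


A - A = {a - a' : a, a' ∈ A}.
Compute a - a' for each ordered pair (a, a'):
a = 1: 1-1=0, 1-3=-2, 1-6=-5, 1-8=-7
a = 3: 3-1=2, 3-3=0, 3-6=-3, 3-8=-5
a = 6: 6-1=5, 6-3=3, 6-6=0, 6-8=-2
a = 8: 8-1=7, 8-3=5, 8-6=2, 8-8=0
Collecting distinct values (and noting 0 appears from a-a):
A - A = {-7, -5, -3, -2, 0, 2, 3, 5, 7}
|A - A| = 9

A - A = {-7, -5, -3, -2, 0, 2, 3, 5, 7}


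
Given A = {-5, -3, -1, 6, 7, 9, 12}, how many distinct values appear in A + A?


A + A = {a + a' : a, a' ∈ A}; |A| = 7.
General bounds: 2|A| - 1 ≤ |A + A| ≤ |A|(|A|+1)/2, i.e. 13 ≤ |A + A| ≤ 28.
Lower bound 2|A|-1 is attained iff A is an arithmetic progression.
Enumerate sums a + a' for a ≤ a' (symmetric, so this suffices):
a = -5: -5+-5=-10, -5+-3=-8, -5+-1=-6, -5+6=1, -5+7=2, -5+9=4, -5+12=7
a = -3: -3+-3=-6, -3+-1=-4, -3+6=3, -3+7=4, -3+9=6, -3+12=9
a = -1: -1+-1=-2, -1+6=5, -1+7=6, -1+9=8, -1+12=11
a = 6: 6+6=12, 6+7=13, 6+9=15, 6+12=18
a = 7: 7+7=14, 7+9=16, 7+12=19
a = 9: 9+9=18, 9+12=21
a = 12: 12+12=24
Distinct sums: {-10, -8, -6, -4, -2, 1, 2, 3, 4, 5, 6, 7, 8, 9, 11, 12, 13, 14, 15, 16, 18, 19, 21, 24}
|A + A| = 24

|A + A| = 24


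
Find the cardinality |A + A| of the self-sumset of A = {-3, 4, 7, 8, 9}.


A + A = {a + a' : a, a' ∈ A}; |A| = 5.
General bounds: 2|A| - 1 ≤ |A + A| ≤ |A|(|A|+1)/2, i.e. 9 ≤ |A + A| ≤ 15.
Lower bound 2|A|-1 is attained iff A is an arithmetic progression.
Enumerate sums a + a' for a ≤ a' (symmetric, so this suffices):
a = -3: -3+-3=-6, -3+4=1, -3+7=4, -3+8=5, -3+9=6
a = 4: 4+4=8, 4+7=11, 4+8=12, 4+9=13
a = 7: 7+7=14, 7+8=15, 7+9=16
a = 8: 8+8=16, 8+9=17
a = 9: 9+9=18
Distinct sums: {-6, 1, 4, 5, 6, 8, 11, 12, 13, 14, 15, 16, 17, 18}
|A + A| = 14

|A + A| = 14


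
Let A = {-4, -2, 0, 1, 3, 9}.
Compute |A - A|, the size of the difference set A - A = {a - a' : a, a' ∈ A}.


A - A = {a - a' : a, a' ∈ A}; |A| = 6.
Bounds: 2|A|-1 ≤ |A - A| ≤ |A|² - |A| + 1, i.e. 11 ≤ |A - A| ≤ 31.
Note: 0 ∈ A - A always (from a - a). The set is symmetric: if d ∈ A - A then -d ∈ A - A.
Enumerate nonzero differences d = a - a' with a > a' (then include -d):
Positive differences: {1, 2, 3, 4, 5, 6, 7, 8, 9, 11, 13}
Full difference set: {0} ∪ (positive diffs) ∪ (negative diffs).
|A - A| = 1 + 2·11 = 23 (matches direct enumeration: 23).

|A - A| = 23


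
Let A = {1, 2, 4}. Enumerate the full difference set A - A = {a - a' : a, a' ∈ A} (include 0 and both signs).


A - A = {a - a' : a, a' ∈ A}.
Compute a - a' for each ordered pair (a, a'):
a = 1: 1-1=0, 1-2=-1, 1-4=-3
a = 2: 2-1=1, 2-2=0, 2-4=-2
a = 4: 4-1=3, 4-2=2, 4-4=0
Collecting distinct values (and noting 0 appears from a-a):
A - A = {-3, -2, -1, 0, 1, 2, 3}
|A - A| = 7

A - A = {-3, -2, -1, 0, 1, 2, 3}


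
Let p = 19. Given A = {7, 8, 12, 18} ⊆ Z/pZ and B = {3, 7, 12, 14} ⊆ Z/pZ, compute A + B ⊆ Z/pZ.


Work in Z/19Z: reduce every sum a + b modulo 19.
Enumerate all 16 pairs:
a = 7: 7+3=10, 7+7=14, 7+12=0, 7+14=2
a = 8: 8+3=11, 8+7=15, 8+12=1, 8+14=3
a = 12: 12+3=15, 12+7=0, 12+12=5, 12+14=7
a = 18: 18+3=2, 18+7=6, 18+12=11, 18+14=13
Distinct residues collected: {0, 1, 2, 3, 5, 6, 7, 10, 11, 13, 14, 15}
|A + B| = 12 (out of 19 total residues).

A + B = {0, 1, 2, 3, 5, 6, 7, 10, 11, 13, 14, 15}


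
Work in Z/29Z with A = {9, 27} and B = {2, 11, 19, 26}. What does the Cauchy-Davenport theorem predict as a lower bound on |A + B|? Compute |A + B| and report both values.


Cauchy-Davenport: |A + B| ≥ min(p, |A| + |B| - 1) for A, B nonempty in Z/pZ.
|A| = 2, |B| = 4, p = 29.
CD lower bound = min(29, 2 + 4 - 1) = min(29, 5) = 5.
Compute A + B mod 29 directly:
a = 9: 9+2=11, 9+11=20, 9+19=28, 9+26=6
a = 27: 27+2=0, 27+11=9, 27+19=17, 27+26=24
A + B = {0, 6, 9, 11, 17, 20, 24, 28}, so |A + B| = 8.
Verify: 8 ≥ 5? Yes ✓.

CD lower bound = 5, actual |A + B| = 8.


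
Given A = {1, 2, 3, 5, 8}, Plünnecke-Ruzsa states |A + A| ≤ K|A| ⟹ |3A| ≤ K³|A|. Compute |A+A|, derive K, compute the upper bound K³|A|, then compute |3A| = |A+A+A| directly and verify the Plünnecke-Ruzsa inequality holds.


|A| = 5.
Step 1: Compute A + A by enumerating all 25 pairs.
A + A = {2, 3, 4, 5, 6, 7, 8, 9, 10, 11, 13, 16}, so |A + A| = 12.
Step 2: Doubling constant K = |A + A|/|A| = 12/5 = 12/5 ≈ 2.4000.
Step 3: Plünnecke-Ruzsa gives |3A| ≤ K³·|A| = (2.4000)³ · 5 ≈ 69.1200.
Step 4: Compute 3A = A + A + A directly by enumerating all triples (a,b,c) ∈ A³; |3A| = 19.
Step 5: Check 19 ≤ 69.1200? Yes ✓.

K = 12/5, Plünnecke-Ruzsa bound K³|A| ≈ 69.1200, |3A| = 19, inequality holds.


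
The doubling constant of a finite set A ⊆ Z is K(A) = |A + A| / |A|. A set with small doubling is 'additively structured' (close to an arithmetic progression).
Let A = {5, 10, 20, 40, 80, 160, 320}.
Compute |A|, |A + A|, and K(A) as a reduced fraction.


|A| = 7.
Compute A + A by enumerating all 49 pairs.
A + A = {10, 15, 20, 25, 30, 40, 45, 50, 60, 80, 85, 90, 100, 120, 160, 165, 170, 180, 200, 240, 320, 325, 330, 340, 360, 400, 480, 640}, so |A + A| = 28.
K = |A + A| / |A| = 28/7 = 4/1 ≈ 4.0000.
Reference: AP of size 7 gives K = 13/7 ≈ 1.8571; a fully generic set of size 7 gives K ≈ 4.0000.

|A| = 7, |A + A| = 28, K = 28/7 = 4/1.


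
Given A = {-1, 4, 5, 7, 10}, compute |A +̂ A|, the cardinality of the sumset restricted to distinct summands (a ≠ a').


Restricted sumset: A +̂ A = {a + a' : a ∈ A, a' ∈ A, a ≠ a'}.
Equivalently, take A + A and drop any sum 2a that is achievable ONLY as a + a for a ∈ A (i.e. sums representable only with equal summands).
Enumerate pairs (a, a') with a < a' (symmetric, so each unordered pair gives one sum; this covers all a ≠ a'):
  -1 + 4 = 3
  -1 + 5 = 4
  -1 + 7 = 6
  -1 + 10 = 9
  4 + 5 = 9
  4 + 7 = 11
  4 + 10 = 14
  5 + 7 = 12
  5 + 10 = 15
  7 + 10 = 17
Collected distinct sums: {3, 4, 6, 9, 11, 12, 14, 15, 17}
|A +̂ A| = 9
(Reference bound: |A +̂ A| ≥ 2|A| - 3 for |A| ≥ 2, with |A| = 5 giving ≥ 7.)

|A +̂ A| = 9


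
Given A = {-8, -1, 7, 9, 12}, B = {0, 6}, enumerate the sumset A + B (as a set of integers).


A + B = {a + b : a ∈ A, b ∈ B}.
Enumerate all |A|·|B| = 5·2 = 10 pairs (a, b) and collect distinct sums.
a = -8: -8+0=-8, -8+6=-2
a = -1: -1+0=-1, -1+6=5
a = 7: 7+0=7, 7+6=13
a = 9: 9+0=9, 9+6=15
a = 12: 12+0=12, 12+6=18
Collecting distinct sums: A + B = {-8, -2, -1, 5, 7, 9, 12, 13, 15, 18}
|A + B| = 10

A + B = {-8, -2, -1, 5, 7, 9, 12, 13, 15, 18}


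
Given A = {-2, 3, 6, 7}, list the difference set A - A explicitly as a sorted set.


A - A = {a - a' : a, a' ∈ A}.
Compute a - a' for each ordered pair (a, a'):
a = -2: -2--2=0, -2-3=-5, -2-6=-8, -2-7=-9
a = 3: 3--2=5, 3-3=0, 3-6=-3, 3-7=-4
a = 6: 6--2=8, 6-3=3, 6-6=0, 6-7=-1
a = 7: 7--2=9, 7-3=4, 7-6=1, 7-7=0
Collecting distinct values (and noting 0 appears from a-a):
A - A = {-9, -8, -5, -4, -3, -1, 0, 1, 3, 4, 5, 8, 9}
|A - A| = 13

A - A = {-9, -8, -5, -4, -3, -1, 0, 1, 3, 4, 5, 8, 9}


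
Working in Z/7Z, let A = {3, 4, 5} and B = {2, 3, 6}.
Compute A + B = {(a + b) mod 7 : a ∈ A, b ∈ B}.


Work in Z/7Z: reduce every sum a + b modulo 7.
Enumerate all 9 pairs:
a = 3: 3+2=5, 3+3=6, 3+6=2
a = 4: 4+2=6, 4+3=0, 4+6=3
a = 5: 5+2=0, 5+3=1, 5+6=4
Distinct residues collected: {0, 1, 2, 3, 4, 5, 6}
|A + B| = 7 (out of 7 total residues).

A + B = {0, 1, 2, 3, 4, 5, 6}


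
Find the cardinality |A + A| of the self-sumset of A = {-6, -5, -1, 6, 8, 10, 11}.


A + A = {a + a' : a, a' ∈ A}; |A| = 7.
General bounds: 2|A| - 1 ≤ |A + A| ≤ |A|(|A|+1)/2, i.e. 13 ≤ |A + A| ≤ 28.
Lower bound 2|A|-1 is attained iff A is an arithmetic progression.
Enumerate sums a + a' for a ≤ a' (symmetric, so this suffices):
a = -6: -6+-6=-12, -6+-5=-11, -6+-1=-7, -6+6=0, -6+8=2, -6+10=4, -6+11=5
a = -5: -5+-5=-10, -5+-1=-6, -5+6=1, -5+8=3, -5+10=5, -5+11=6
a = -1: -1+-1=-2, -1+6=5, -1+8=7, -1+10=9, -1+11=10
a = 6: 6+6=12, 6+8=14, 6+10=16, 6+11=17
a = 8: 8+8=16, 8+10=18, 8+11=19
a = 10: 10+10=20, 10+11=21
a = 11: 11+11=22
Distinct sums: {-12, -11, -10, -7, -6, -2, 0, 1, 2, 3, 4, 5, 6, 7, 9, 10, 12, 14, 16, 17, 18, 19, 20, 21, 22}
|A + A| = 25

|A + A| = 25


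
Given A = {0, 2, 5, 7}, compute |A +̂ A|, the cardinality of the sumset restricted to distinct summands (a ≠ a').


Restricted sumset: A +̂ A = {a + a' : a ∈ A, a' ∈ A, a ≠ a'}.
Equivalently, take A + A and drop any sum 2a that is achievable ONLY as a + a for a ∈ A (i.e. sums representable only with equal summands).
Enumerate pairs (a, a') with a < a' (symmetric, so each unordered pair gives one sum; this covers all a ≠ a'):
  0 + 2 = 2
  0 + 5 = 5
  0 + 7 = 7
  2 + 5 = 7
  2 + 7 = 9
  5 + 7 = 12
Collected distinct sums: {2, 5, 7, 9, 12}
|A +̂ A| = 5
(Reference bound: |A +̂ A| ≥ 2|A| - 3 for |A| ≥ 2, with |A| = 4 giving ≥ 5.)

|A +̂ A| = 5


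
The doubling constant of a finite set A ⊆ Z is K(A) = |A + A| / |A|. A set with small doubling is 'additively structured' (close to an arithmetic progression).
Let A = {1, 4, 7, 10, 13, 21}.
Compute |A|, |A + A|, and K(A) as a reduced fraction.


|A| = 6.
Compute A + A by enumerating all 36 pairs.
A + A = {2, 5, 8, 11, 14, 17, 20, 22, 23, 25, 26, 28, 31, 34, 42}, so |A + A| = 15.
K = |A + A| / |A| = 15/6 = 5/2 ≈ 2.5000.
Reference: AP of size 6 gives K = 11/6 ≈ 1.8333; a fully generic set of size 6 gives K ≈ 3.5000.

|A| = 6, |A + A| = 15, K = 15/6 = 5/2.


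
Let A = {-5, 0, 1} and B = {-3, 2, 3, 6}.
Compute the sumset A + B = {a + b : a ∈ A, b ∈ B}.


A + B = {a + b : a ∈ A, b ∈ B}.
Enumerate all |A|·|B| = 3·4 = 12 pairs (a, b) and collect distinct sums.
a = -5: -5+-3=-8, -5+2=-3, -5+3=-2, -5+6=1
a = 0: 0+-3=-3, 0+2=2, 0+3=3, 0+6=6
a = 1: 1+-3=-2, 1+2=3, 1+3=4, 1+6=7
Collecting distinct sums: A + B = {-8, -3, -2, 1, 2, 3, 4, 6, 7}
|A + B| = 9

A + B = {-8, -3, -2, 1, 2, 3, 4, 6, 7}


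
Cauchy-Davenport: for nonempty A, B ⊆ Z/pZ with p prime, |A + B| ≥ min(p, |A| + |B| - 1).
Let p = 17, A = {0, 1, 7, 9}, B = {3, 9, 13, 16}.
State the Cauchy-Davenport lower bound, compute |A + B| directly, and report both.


Cauchy-Davenport: |A + B| ≥ min(p, |A| + |B| - 1) for A, B nonempty in Z/pZ.
|A| = 4, |B| = 4, p = 17.
CD lower bound = min(17, 4 + 4 - 1) = min(17, 7) = 7.
Compute A + B mod 17 directly:
a = 0: 0+3=3, 0+9=9, 0+13=13, 0+16=16
a = 1: 1+3=4, 1+9=10, 1+13=14, 1+16=0
a = 7: 7+3=10, 7+9=16, 7+13=3, 7+16=6
a = 9: 9+3=12, 9+9=1, 9+13=5, 9+16=8
A + B = {0, 1, 3, 4, 5, 6, 8, 9, 10, 12, 13, 14, 16}, so |A + B| = 13.
Verify: 13 ≥ 7? Yes ✓.

CD lower bound = 7, actual |A + B| = 13.


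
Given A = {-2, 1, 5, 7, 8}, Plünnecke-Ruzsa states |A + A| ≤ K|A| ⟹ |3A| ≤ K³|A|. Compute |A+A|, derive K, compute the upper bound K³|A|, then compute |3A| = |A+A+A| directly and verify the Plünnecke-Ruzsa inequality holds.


|A| = 5.
Step 1: Compute A + A by enumerating all 25 pairs.
A + A = {-4, -1, 2, 3, 5, 6, 8, 9, 10, 12, 13, 14, 15, 16}, so |A + A| = 14.
Step 2: Doubling constant K = |A + A|/|A| = 14/5 = 14/5 ≈ 2.8000.
Step 3: Plünnecke-Ruzsa gives |3A| ≤ K³·|A| = (2.8000)³ · 5 ≈ 109.7600.
Step 4: Compute 3A = A + A + A directly by enumerating all triples (a,b,c) ∈ A³; |3A| = 25.
Step 5: Check 25 ≤ 109.7600? Yes ✓.

K = 14/5, Plünnecke-Ruzsa bound K³|A| ≈ 109.7600, |3A| = 25, inequality holds.


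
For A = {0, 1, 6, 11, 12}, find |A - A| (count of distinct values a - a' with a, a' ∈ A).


A - A = {a - a' : a, a' ∈ A}; |A| = 5.
Bounds: 2|A|-1 ≤ |A - A| ≤ |A|² - |A| + 1, i.e. 9 ≤ |A - A| ≤ 21.
Note: 0 ∈ A - A always (from a - a). The set is symmetric: if d ∈ A - A then -d ∈ A - A.
Enumerate nonzero differences d = a - a' with a > a' (then include -d):
Positive differences: {1, 5, 6, 10, 11, 12}
Full difference set: {0} ∪ (positive diffs) ∪ (negative diffs).
|A - A| = 1 + 2·6 = 13 (matches direct enumeration: 13).

|A - A| = 13


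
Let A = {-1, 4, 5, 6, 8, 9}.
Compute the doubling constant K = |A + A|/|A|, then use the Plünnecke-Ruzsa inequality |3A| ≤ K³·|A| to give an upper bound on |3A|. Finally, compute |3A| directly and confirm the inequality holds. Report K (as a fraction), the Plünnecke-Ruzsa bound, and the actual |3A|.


|A| = 6.
Step 1: Compute A + A by enumerating all 36 pairs.
A + A = {-2, 3, 4, 5, 7, 8, 9, 10, 11, 12, 13, 14, 15, 16, 17, 18}, so |A + A| = 16.
Step 2: Doubling constant K = |A + A|/|A| = 16/6 = 16/6 ≈ 2.6667.
Step 3: Plünnecke-Ruzsa gives |3A| ≤ K³·|A| = (2.6667)³ · 6 ≈ 113.7778.
Step 4: Compute 3A = A + A + A directly by enumerating all triples (a,b,c) ∈ A³; |3A| = 26.
Step 5: Check 26 ≤ 113.7778? Yes ✓.

K = 16/6, Plünnecke-Ruzsa bound K³|A| ≈ 113.7778, |3A| = 26, inequality holds.


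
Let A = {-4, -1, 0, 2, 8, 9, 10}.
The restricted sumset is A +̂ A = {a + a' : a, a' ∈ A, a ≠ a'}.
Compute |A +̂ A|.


Restricted sumset: A +̂ A = {a + a' : a ∈ A, a' ∈ A, a ≠ a'}.
Equivalently, take A + A and drop any sum 2a that is achievable ONLY as a + a for a ∈ A (i.e. sums representable only with equal summands).
Enumerate pairs (a, a') with a < a' (symmetric, so each unordered pair gives one sum; this covers all a ≠ a'):
  -4 + -1 = -5
  -4 + 0 = -4
  -4 + 2 = -2
  -4 + 8 = 4
  -4 + 9 = 5
  -4 + 10 = 6
  -1 + 0 = -1
  -1 + 2 = 1
  -1 + 8 = 7
  -1 + 9 = 8
  -1 + 10 = 9
  0 + 2 = 2
  0 + 8 = 8
  0 + 9 = 9
  0 + 10 = 10
  2 + 8 = 10
  2 + 9 = 11
  2 + 10 = 12
  8 + 9 = 17
  8 + 10 = 18
  9 + 10 = 19
Collected distinct sums: {-5, -4, -2, -1, 1, 2, 4, 5, 6, 7, 8, 9, 10, 11, 12, 17, 18, 19}
|A +̂ A| = 18
(Reference bound: |A +̂ A| ≥ 2|A| - 3 for |A| ≥ 2, with |A| = 7 giving ≥ 11.)

|A +̂ A| = 18


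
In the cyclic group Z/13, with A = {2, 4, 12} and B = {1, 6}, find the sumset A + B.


Work in Z/13Z: reduce every sum a + b modulo 13.
Enumerate all 6 pairs:
a = 2: 2+1=3, 2+6=8
a = 4: 4+1=5, 4+6=10
a = 12: 12+1=0, 12+6=5
Distinct residues collected: {0, 3, 5, 8, 10}
|A + B| = 5 (out of 13 total residues).

A + B = {0, 3, 5, 8, 10}


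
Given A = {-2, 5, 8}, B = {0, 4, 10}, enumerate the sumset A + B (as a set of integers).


A + B = {a + b : a ∈ A, b ∈ B}.
Enumerate all |A|·|B| = 3·3 = 9 pairs (a, b) and collect distinct sums.
a = -2: -2+0=-2, -2+4=2, -2+10=8
a = 5: 5+0=5, 5+4=9, 5+10=15
a = 8: 8+0=8, 8+4=12, 8+10=18
Collecting distinct sums: A + B = {-2, 2, 5, 8, 9, 12, 15, 18}
|A + B| = 8

A + B = {-2, 2, 5, 8, 9, 12, 15, 18}


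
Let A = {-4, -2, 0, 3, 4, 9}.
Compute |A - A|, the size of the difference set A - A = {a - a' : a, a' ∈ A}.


A - A = {a - a' : a, a' ∈ A}; |A| = 6.
Bounds: 2|A|-1 ≤ |A - A| ≤ |A|² - |A| + 1, i.e. 11 ≤ |A - A| ≤ 31.
Note: 0 ∈ A - A always (from a - a). The set is symmetric: if d ∈ A - A then -d ∈ A - A.
Enumerate nonzero differences d = a - a' with a > a' (then include -d):
Positive differences: {1, 2, 3, 4, 5, 6, 7, 8, 9, 11, 13}
Full difference set: {0} ∪ (positive diffs) ∪ (negative diffs).
|A - A| = 1 + 2·11 = 23 (matches direct enumeration: 23).

|A - A| = 23


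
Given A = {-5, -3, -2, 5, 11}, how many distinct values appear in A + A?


A + A = {a + a' : a, a' ∈ A}; |A| = 5.
General bounds: 2|A| - 1 ≤ |A + A| ≤ |A|(|A|+1)/2, i.e. 9 ≤ |A + A| ≤ 15.
Lower bound 2|A|-1 is attained iff A is an arithmetic progression.
Enumerate sums a + a' for a ≤ a' (symmetric, so this suffices):
a = -5: -5+-5=-10, -5+-3=-8, -5+-2=-7, -5+5=0, -5+11=6
a = -3: -3+-3=-6, -3+-2=-5, -3+5=2, -3+11=8
a = -2: -2+-2=-4, -2+5=3, -2+11=9
a = 5: 5+5=10, 5+11=16
a = 11: 11+11=22
Distinct sums: {-10, -8, -7, -6, -5, -4, 0, 2, 3, 6, 8, 9, 10, 16, 22}
|A + A| = 15

|A + A| = 15


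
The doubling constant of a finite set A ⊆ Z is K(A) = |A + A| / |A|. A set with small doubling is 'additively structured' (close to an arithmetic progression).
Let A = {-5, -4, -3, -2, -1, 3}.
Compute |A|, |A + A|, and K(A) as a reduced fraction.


|A| = 6.
Compute A + A by enumerating all 36 pairs.
A + A = {-10, -9, -8, -7, -6, -5, -4, -3, -2, -1, 0, 1, 2, 6}, so |A + A| = 14.
K = |A + A| / |A| = 14/6 = 7/3 ≈ 2.3333.
Reference: AP of size 6 gives K = 11/6 ≈ 1.8333; a fully generic set of size 6 gives K ≈ 3.5000.

|A| = 6, |A + A| = 14, K = 14/6 = 7/3.


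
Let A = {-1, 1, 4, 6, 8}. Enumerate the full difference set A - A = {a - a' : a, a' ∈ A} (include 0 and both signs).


A - A = {a - a' : a, a' ∈ A}.
Compute a - a' for each ordered pair (a, a'):
a = -1: -1--1=0, -1-1=-2, -1-4=-5, -1-6=-7, -1-8=-9
a = 1: 1--1=2, 1-1=0, 1-4=-3, 1-6=-5, 1-8=-7
a = 4: 4--1=5, 4-1=3, 4-4=0, 4-6=-2, 4-8=-4
a = 6: 6--1=7, 6-1=5, 6-4=2, 6-6=0, 6-8=-2
a = 8: 8--1=9, 8-1=7, 8-4=4, 8-6=2, 8-8=0
Collecting distinct values (and noting 0 appears from a-a):
A - A = {-9, -7, -5, -4, -3, -2, 0, 2, 3, 4, 5, 7, 9}
|A - A| = 13

A - A = {-9, -7, -5, -4, -3, -2, 0, 2, 3, 4, 5, 7, 9}
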